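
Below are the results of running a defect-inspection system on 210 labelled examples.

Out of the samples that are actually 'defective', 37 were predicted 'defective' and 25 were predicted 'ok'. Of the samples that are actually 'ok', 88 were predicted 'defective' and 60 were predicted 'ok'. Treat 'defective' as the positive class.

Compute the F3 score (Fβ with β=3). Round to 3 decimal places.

Fβ = (1+β²)·TP / ((1+β²)·TP + β²·FN + FP), with β²=9
= 10·37 / (10·37 + 9·25 + 88) = 0.542

0.542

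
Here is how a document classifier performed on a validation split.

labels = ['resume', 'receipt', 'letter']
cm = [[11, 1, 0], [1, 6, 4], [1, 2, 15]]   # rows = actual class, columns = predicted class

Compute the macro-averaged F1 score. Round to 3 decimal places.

0.764

Per-class F1 score (2·TP/(2·TP+FP+FN)):
  resume: TP=11, FP=1+1=2, FN=1+0=1 → 22/25 = 0.8800
  receipt: TP=6, FP=1+2=3, FN=1+4=5 → 12/20 = 0.6000
  letter: TP=15, FP=0+4=4, FN=1+2=3 → 30/37 = 0.8108
Macro-F1 score = mean = (0.8800 + 0.6000 + 0.8108) / 3 = 0.764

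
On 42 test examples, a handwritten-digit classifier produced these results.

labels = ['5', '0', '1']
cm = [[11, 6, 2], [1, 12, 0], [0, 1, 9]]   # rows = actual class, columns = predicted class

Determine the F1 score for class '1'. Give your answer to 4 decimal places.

Take TP from the diagonal, FP from the rest of the '1' prediction marginal, FN from the rest of the '1' actual marginal.
F1 score = 2·TP/(2·TP+FP+FN).
1: TP=9, FP=2+0=2, FN=0+1=1 → 18/21 = 0.85714

0.8571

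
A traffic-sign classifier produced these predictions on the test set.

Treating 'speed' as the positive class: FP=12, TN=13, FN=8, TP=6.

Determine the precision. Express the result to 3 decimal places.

0.333

Precision = TP/(TP+FP) = 6/(6+12) = 6/18 = 0.333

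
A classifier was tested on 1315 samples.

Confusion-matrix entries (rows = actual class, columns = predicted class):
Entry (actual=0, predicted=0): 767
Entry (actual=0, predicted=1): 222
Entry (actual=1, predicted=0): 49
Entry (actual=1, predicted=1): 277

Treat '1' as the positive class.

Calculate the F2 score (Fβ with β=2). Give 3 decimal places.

Fβ = (1+β²)·TP / ((1+β²)·TP + β²·FN + FP), with β²=4
= 5·277 / (5·277 + 4·49 + 222) = 0.768

0.768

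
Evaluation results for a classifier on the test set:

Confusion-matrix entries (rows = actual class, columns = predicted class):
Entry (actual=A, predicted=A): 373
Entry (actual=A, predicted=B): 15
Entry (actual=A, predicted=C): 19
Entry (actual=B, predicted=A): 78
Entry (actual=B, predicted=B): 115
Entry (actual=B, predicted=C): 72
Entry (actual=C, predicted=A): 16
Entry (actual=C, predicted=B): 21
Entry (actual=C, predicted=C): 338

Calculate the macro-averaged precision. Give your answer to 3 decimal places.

Per-class precision (TP/(TP+FP)):
  A: TP=373, FP=78+16=94 → 373/467 = 0.7987
  B: TP=115, FP=15+21=36 → 115/151 = 0.7616
  C: TP=338, FP=19+72=91 → 338/429 = 0.7879
Macro-precision = mean = (0.7987 + 0.7616 + 0.7879) / 3 = 0.783

0.783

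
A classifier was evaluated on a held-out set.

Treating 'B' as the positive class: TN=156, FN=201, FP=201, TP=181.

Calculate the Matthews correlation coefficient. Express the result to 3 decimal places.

-0.089

MCC = (TP·TN − FP·FN) / √((TP+FP)(TP+FN)(TN+FP)(TN+FN))
Numerator = 181·156 − 201·201 = -12165
Denominator = √(382·382·357·357) = √18597867876 = 136374.0000
MCC = -12165 / 136374.0000 = -0.089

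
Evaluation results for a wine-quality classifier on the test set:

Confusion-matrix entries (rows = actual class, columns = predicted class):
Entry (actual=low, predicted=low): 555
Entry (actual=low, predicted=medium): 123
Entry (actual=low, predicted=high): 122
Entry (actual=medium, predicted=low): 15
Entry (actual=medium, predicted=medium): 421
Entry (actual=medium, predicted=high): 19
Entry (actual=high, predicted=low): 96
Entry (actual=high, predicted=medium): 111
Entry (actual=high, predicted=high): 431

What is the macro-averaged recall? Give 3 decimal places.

0.765

Per-class recall (TP/(TP+FN)):
  low: TP=555, FN=123+122=245 → 555/800 = 0.6938
  medium: TP=421, FN=15+19=34 → 421/455 = 0.9253
  high: TP=431, FN=96+111=207 → 431/638 = 0.6755
Macro-recall = mean = (0.6938 + 0.9253 + 0.6755) / 3 = 0.765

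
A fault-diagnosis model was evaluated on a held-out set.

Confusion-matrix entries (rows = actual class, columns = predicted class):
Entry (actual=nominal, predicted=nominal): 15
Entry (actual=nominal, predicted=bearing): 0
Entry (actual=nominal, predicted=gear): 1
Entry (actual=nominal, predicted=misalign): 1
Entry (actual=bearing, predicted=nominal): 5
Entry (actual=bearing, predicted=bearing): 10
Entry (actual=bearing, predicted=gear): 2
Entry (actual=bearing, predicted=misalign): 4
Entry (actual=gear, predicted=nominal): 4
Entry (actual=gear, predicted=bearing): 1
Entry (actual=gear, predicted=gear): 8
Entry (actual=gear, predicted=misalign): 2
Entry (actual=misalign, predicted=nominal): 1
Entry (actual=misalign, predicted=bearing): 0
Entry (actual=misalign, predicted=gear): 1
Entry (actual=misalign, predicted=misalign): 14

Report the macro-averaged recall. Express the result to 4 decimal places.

Per-class recall (TP/(TP+FN)):
  nominal: TP=15, FN=0+1+1=2 → 15/17 = 0.88235
  bearing: TP=10, FN=5+2+4=11 → 10/21 = 0.47619
  gear: TP=8, FN=4+1+2=7 → 8/15 = 0.53333
  misalign: TP=14, FN=1+0+1=2 → 14/16 = 0.87500
Macro-recall = mean = (0.88235 + 0.47619 + 0.53333 + 0.87500) / 4 = 0.6917

0.6917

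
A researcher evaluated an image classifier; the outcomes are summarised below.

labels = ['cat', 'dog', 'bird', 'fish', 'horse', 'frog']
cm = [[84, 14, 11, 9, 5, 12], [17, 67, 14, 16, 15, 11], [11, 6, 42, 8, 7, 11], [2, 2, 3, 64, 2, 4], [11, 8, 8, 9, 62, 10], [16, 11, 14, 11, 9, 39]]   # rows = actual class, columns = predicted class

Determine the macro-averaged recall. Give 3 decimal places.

Per-class recall (TP/(TP+FN)):
  cat: TP=84, FN=14+11+9+5+12=51 → 84/135 = 0.6222
  dog: TP=67, FN=17+14+16+15+11=73 → 67/140 = 0.4786
  bird: TP=42, FN=11+6+8+7+11=43 → 42/85 = 0.4941
  fish: TP=64, FN=2+2+3+2+4=13 → 64/77 = 0.8312
  horse: TP=62, FN=11+8+8+9+10=46 → 62/108 = 0.5741
  frog: TP=39, FN=16+11+14+11+9=61 → 39/100 = 0.3900
Macro-recall = mean = (0.6222 + 0.4786 + 0.4941 + 0.8312 + 0.5741 + 0.3900) / 6 = 0.565

0.565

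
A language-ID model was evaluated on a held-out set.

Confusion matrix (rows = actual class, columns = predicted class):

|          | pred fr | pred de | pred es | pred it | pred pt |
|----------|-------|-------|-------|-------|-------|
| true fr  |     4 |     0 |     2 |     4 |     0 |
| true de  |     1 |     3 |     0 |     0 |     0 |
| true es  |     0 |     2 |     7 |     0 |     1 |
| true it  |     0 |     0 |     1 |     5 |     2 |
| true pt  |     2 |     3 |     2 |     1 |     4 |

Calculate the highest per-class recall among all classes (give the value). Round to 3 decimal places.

Per-class recall (TP/(TP+FN)):
  fr: TP=4, FN=0+2+4+0=6 → 4/10 = 0.4000
  de: TP=3, FN=1+0+0+0=1 → 3/4 = 0.7500
  es: TP=7, FN=0+2+0+1=3 → 7/10 = 0.7000
  it: TP=5, FN=0+0+1+2=3 → 5/8 = 0.6250
  pt: TP=4, FN=2+3+2+1=8 → 4/12 = 0.3333
Highest is class 'de' with recall = 0.750.

0.750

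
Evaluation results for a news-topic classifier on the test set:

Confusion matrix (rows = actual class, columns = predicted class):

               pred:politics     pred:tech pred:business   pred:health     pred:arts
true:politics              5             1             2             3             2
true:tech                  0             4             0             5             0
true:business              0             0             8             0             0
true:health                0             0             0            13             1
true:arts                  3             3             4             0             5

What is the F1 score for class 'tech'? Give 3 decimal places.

One-vs-rest for 'tech': TP = diagonal; FP = other classes predicted 'tech'; FN = 'tech' predicted as other.
F1 score = 2·TP/(2·TP+FP+FN).
tech: TP=4, FP=1+0+0+3=4, FN=0+0+5+0=5 → 8/17 = 0.4706

0.471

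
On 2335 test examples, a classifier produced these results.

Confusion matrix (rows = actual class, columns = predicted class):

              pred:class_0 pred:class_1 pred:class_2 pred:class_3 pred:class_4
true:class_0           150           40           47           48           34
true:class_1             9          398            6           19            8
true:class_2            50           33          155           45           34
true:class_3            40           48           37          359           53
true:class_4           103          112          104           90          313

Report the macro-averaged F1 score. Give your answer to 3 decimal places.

Per-class F1 score (2·TP/(2·TP+FP+FN)):
  class_0: TP=150, FP=9+50+40+103=202, FN=40+47+48+34=169 → 300/671 = 0.4471
  class_1: TP=398, FP=40+33+48+112=233, FN=9+6+19+8=42 → 796/1071 = 0.7432
  class_2: TP=155, FP=47+6+37+104=194, FN=50+33+45+34=162 → 310/666 = 0.4655
  class_3: TP=359, FP=48+19+45+90=202, FN=40+48+37+53=178 → 718/1098 = 0.6539
  class_4: TP=313, FP=34+8+34+53=129, FN=103+112+104+90=409 → 626/1164 = 0.5378
Macro-F1 score = mean = (0.4471 + 0.7432 + 0.4655 + 0.6539 + 0.5378) / 5 = 0.570

0.570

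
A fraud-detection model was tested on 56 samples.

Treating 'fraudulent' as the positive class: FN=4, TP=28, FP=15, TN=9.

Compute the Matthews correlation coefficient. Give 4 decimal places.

MCC = (TP·TN − FP·FN) / √((TP+FP)(TP+FN)(TN+FP)(TN+FN))
Numerator = 28·9 − 15·4 = 192
Denominator = √(43·32·24·13) = √429312 = 655.2190
MCC = 192 / 655.2190 = 0.2930

0.2930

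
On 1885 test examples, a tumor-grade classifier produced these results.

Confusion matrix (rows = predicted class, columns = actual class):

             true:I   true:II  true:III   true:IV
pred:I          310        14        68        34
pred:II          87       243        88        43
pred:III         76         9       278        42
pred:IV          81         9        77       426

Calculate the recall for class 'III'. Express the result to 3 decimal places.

Take TP from the diagonal, FP from the rest of the 'III' prediction marginal, FN from the rest of the 'III' actual marginal.
recall = TP/(TP+FN).
III: TP=278, FN=68+88+77=233 → 278/511 = 0.5440

0.544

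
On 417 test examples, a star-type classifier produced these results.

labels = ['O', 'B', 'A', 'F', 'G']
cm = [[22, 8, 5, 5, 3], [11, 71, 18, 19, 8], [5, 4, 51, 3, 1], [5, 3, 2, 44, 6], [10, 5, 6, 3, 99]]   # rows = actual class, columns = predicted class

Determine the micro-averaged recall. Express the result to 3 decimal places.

Micro-averaging pools counts across classes: ΣTP=287, ΣFP=130, ΣFN=130.
Micro-recall = TP/(TP+FN) on pooled counts = 0.688 (equals overall accuracy in single-label multiclass).

0.688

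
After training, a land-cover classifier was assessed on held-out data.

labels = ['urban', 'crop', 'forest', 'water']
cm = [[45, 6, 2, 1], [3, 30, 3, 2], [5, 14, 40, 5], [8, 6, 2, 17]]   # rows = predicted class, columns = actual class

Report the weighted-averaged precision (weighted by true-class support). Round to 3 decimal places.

0.726

Per-class precision (TP/(TP+FP)):
  urban: TP=45, FP=6+2+1=9 → 45/54 = 0.8333
  crop: TP=30, FP=3+3+2=8 → 30/38 = 0.7895
  forest: TP=40, FP=5+14+5=24 → 40/64 = 0.6250
  water: TP=17, FP=8+6+2=16 → 17/33 = 0.5152
Weighted-precision = Σ (supportᵢ/N)·precisionᵢ with N=189: (61/189)·0.8333 + (56/189)·0.7895 + (47/189)·0.6250 + (25/189)·0.5152 = 0.726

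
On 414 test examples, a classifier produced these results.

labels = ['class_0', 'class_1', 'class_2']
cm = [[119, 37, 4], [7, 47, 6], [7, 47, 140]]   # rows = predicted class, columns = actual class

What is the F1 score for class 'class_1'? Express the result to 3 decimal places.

Treat 'class_1' as positive and all other classes as negative.
F1 score = 2·TP/(2·TP+FP+FN).
class_1: TP=47, FP=7+6=13, FN=37+47=84 → 94/191 = 0.4921

0.492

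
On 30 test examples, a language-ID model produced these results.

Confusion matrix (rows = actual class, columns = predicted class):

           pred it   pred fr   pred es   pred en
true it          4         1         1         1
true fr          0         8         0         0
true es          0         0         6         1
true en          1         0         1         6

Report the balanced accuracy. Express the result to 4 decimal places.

Balanced accuracy = mean of per-class recall.
  it: recall = 4/7 = 0.57143
  fr: recall = 8/8 = 1.00000
  es: recall = 6/7 = 0.85714
  en: recall = 6/8 = 0.75000
Mean = (0.57143 + 1.00000 + 0.85714 + 0.75000) / 4 = 0.7946

0.7946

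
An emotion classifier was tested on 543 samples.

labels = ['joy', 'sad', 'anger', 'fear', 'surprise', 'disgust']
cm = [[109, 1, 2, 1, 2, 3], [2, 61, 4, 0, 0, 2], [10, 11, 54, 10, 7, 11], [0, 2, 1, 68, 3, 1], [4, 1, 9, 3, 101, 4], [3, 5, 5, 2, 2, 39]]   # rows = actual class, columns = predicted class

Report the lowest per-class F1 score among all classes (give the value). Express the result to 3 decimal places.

Per-class F1 score (2·TP/(2·TP+FP+FN)):
  joy: TP=109, FP=2+10+0+4+3=19, FN=1+2+1+2+3=9 → 218/246 = 0.8862
  sad: TP=61, FP=1+11+2+1+5=20, FN=2+4+0+0+2=8 → 122/150 = 0.8133
  anger: TP=54, FP=2+4+1+9+5=21, FN=10+11+10+7+11=49 → 108/178 = 0.6067
  fear: TP=68, FP=1+0+10+3+2=16, FN=0+2+1+3+1=7 → 136/159 = 0.8553
  surprise: TP=101, FP=2+0+7+3+2=14, FN=4+1+9+3+4=21 → 202/237 = 0.8523
  disgust: TP=39, FP=3+2+11+1+4=21, FN=3+5+5+2+2=17 → 78/116 = 0.6724
Lowest is class 'anger' with F1 score = 0.607.

0.607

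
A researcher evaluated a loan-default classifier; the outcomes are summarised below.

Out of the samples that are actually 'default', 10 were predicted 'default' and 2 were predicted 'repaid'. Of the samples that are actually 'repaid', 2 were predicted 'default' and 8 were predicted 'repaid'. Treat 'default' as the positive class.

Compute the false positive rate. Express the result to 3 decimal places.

0.200

FPR = FP/(FP+TN) = 2/(2+8) = 0.200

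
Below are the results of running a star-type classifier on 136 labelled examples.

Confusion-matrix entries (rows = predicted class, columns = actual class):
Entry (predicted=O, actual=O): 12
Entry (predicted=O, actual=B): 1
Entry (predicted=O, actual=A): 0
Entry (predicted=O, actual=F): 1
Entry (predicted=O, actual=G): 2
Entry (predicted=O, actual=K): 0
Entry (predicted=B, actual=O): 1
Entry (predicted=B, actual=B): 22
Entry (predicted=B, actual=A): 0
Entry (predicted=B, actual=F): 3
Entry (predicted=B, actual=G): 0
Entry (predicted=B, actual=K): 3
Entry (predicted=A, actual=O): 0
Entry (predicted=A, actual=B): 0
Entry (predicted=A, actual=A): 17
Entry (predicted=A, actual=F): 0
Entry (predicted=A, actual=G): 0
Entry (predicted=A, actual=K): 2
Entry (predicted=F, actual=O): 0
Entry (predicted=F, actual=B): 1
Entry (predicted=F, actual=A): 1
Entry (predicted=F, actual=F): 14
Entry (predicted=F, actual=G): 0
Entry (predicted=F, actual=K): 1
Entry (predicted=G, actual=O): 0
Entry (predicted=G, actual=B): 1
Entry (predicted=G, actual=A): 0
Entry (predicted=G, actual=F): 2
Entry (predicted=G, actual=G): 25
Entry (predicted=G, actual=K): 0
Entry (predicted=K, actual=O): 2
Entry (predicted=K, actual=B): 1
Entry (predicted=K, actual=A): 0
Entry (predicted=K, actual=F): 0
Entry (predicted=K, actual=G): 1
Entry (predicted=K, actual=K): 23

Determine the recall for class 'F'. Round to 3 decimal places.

Treat 'F' as positive and all other classes as negative.
recall = TP/(TP+FN).
F: TP=14, FN=1+3+0+2+0=6 → 14/20 = 0.7000

0.700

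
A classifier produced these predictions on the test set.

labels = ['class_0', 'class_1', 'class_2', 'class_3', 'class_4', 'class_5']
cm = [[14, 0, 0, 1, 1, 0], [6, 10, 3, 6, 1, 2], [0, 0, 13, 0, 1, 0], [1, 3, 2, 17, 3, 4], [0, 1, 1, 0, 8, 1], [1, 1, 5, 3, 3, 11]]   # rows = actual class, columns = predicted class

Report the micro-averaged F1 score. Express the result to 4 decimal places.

Micro-averaging pools counts across classes: ΣTP=73, ΣFP=50, ΣFN=50.
Micro-F1 score = 2·TP/(2·TP+FP+FN) on pooled counts = 0.5935 (equals overall accuracy in single-label multiclass).

0.5935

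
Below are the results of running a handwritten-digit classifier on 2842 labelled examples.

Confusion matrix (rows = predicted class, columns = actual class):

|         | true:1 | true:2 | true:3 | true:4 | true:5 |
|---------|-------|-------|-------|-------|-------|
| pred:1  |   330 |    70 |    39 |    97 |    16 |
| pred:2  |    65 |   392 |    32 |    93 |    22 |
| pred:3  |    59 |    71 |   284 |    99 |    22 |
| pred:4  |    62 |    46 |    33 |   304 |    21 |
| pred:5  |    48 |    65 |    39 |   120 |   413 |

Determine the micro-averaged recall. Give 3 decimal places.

0.606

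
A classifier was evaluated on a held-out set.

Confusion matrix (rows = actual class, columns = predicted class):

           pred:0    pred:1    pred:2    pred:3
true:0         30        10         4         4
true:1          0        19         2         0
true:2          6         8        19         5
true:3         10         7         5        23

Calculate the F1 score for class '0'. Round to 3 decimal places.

F1 score = 2·TP/(2·TP+FP+FN).
0: TP=30, FP=0+6+10=16, FN=10+4+4=18 → 60/94 = 0.6383

0.638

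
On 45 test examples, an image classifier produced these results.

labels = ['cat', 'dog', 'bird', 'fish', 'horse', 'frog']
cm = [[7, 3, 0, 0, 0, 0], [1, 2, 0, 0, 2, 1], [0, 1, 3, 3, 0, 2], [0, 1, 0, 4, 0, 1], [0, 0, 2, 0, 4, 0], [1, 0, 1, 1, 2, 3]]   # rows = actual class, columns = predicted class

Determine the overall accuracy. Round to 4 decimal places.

0.5111

Accuracy = trace / total = (7+2+3+4+4+3=23) / 45 = 23/45 = 0.5111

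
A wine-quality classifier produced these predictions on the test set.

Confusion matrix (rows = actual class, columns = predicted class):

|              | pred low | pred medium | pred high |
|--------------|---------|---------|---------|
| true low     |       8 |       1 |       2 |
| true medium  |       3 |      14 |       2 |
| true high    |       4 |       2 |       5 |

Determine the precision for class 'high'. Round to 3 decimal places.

0.556

precision = TP/(TP+FP).
high: TP=5, FP=2+2=4 → 5/9 = 0.5556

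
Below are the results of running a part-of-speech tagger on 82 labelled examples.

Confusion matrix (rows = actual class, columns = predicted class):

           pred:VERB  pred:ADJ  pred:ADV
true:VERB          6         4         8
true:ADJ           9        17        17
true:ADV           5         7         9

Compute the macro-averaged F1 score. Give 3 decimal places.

Per-class F1 score (2·TP/(2·TP+FP+FN)):
  VERB: TP=6, FP=9+5=14, FN=4+8=12 → 12/38 = 0.3158
  ADJ: TP=17, FP=4+7=11, FN=9+17=26 → 34/71 = 0.4789
  ADV: TP=9, FP=8+17=25, FN=5+7=12 → 18/55 = 0.3273
Macro-F1 score = mean = (0.3158 + 0.4789 + 0.3273) / 3 = 0.374

0.374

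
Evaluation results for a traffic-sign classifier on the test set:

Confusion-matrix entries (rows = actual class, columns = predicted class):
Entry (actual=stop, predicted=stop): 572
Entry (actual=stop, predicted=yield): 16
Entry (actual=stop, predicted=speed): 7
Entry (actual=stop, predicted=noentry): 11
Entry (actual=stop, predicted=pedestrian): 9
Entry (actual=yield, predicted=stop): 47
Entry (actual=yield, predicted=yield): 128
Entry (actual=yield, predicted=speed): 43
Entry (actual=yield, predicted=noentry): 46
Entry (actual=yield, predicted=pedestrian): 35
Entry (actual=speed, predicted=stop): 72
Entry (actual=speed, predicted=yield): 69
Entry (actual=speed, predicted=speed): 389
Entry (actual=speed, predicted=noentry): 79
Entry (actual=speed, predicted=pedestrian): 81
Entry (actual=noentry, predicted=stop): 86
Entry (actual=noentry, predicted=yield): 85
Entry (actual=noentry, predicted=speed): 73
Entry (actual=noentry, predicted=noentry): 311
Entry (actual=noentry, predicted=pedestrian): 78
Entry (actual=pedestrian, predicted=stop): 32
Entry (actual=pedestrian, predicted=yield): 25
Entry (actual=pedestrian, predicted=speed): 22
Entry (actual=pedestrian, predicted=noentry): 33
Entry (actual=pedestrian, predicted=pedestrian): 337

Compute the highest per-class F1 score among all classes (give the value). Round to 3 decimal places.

0.803

Per-class F1 score (2·TP/(2·TP+FP+FN)):
  stop: TP=572, FP=47+72+86+32=237, FN=16+7+11+9=43 → 1144/1424 = 0.8034
  yield: TP=128, FP=16+69+85+25=195, FN=47+43+46+35=171 → 256/622 = 0.4116
  speed: TP=389, FP=7+43+73+22=145, FN=72+69+79+81=301 → 778/1224 = 0.6356
  noentry: TP=311, FP=11+46+79+33=169, FN=86+85+73+78=322 → 622/1113 = 0.5588
  pedestrian: TP=337, FP=9+35+81+78=203, FN=32+25+22+33=112 → 674/989 = 0.6815
Highest is class 'stop' with F1 score = 0.803.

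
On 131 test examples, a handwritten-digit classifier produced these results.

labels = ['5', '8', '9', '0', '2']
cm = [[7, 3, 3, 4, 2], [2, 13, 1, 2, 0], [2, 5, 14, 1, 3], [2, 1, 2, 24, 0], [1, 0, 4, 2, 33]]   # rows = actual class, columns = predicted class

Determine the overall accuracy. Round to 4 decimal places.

0.6947

Accuracy = trace / total = (7+13+14+24+33=91) / 131 = 91/131 = 0.6947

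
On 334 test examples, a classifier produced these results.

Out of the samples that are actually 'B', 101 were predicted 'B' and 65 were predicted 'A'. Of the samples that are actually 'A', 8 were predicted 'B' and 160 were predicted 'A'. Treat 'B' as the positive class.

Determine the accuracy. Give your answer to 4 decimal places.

Accuracy = (TP+TN)/N = (101+160)/334 = 0.7814

0.7814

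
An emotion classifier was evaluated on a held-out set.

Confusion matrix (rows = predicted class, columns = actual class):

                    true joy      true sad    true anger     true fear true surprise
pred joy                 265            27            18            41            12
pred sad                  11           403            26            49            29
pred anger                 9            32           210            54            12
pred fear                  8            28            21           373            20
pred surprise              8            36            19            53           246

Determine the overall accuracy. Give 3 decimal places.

0.745

Accuracy = trace / total = (265+403+210+373+246=1497) / 2010 = 1497/2010 = 0.745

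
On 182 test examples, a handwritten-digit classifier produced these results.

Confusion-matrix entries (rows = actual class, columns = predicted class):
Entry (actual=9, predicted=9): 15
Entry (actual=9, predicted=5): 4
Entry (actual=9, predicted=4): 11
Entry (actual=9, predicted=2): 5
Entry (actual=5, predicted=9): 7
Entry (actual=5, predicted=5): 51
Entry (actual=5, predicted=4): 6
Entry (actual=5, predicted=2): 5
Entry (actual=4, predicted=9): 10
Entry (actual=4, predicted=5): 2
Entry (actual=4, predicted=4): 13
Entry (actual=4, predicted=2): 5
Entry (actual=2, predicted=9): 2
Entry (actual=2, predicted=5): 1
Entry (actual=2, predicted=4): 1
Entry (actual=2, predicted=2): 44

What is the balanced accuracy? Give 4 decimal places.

0.6294

Balanced accuracy = mean of per-class recall.
  9: recall = 15/35 = 0.42857
  5: recall = 51/69 = 0.73913
  4: recall = 13/30 = 0.43333
  2: recall = 44/48 = 0.91667
Mean = (0.42857 + 0.73913 + 0.43333 + 0.91667) / 4 = 0.6294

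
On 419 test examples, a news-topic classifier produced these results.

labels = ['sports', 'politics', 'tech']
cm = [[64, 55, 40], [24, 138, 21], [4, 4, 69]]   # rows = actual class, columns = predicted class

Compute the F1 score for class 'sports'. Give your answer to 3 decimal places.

0.510

Take TP from the diagonal, FP from the rest of the 'sports' prediction marginal, FN from the rest of the 'sports' actual marginal.
F1 score = 2·TP/(2·TP+FP+FN).
sports: TP=64, FP=24+4=28, FN=55+40=95 → 128/251 = 0.5100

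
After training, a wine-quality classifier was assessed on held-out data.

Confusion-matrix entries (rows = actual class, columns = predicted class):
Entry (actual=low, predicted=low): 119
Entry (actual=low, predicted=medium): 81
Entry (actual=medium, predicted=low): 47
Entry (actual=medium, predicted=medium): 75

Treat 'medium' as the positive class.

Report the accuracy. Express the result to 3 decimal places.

Accuracy = (TP+TN)/N = (75+119)/322 = 0.602

0.602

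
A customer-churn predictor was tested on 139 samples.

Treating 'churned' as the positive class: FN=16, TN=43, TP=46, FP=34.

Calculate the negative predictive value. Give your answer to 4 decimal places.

0.7288

NPV = TN/(TN+FN) = 43/(43+16) = 0.7288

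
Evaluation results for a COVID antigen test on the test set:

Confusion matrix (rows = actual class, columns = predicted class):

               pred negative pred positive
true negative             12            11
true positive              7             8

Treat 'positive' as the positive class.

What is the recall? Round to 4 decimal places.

Recall = TP/(TP+FN) = 8/(8+7) = 8/15 = 0.5333

0.5333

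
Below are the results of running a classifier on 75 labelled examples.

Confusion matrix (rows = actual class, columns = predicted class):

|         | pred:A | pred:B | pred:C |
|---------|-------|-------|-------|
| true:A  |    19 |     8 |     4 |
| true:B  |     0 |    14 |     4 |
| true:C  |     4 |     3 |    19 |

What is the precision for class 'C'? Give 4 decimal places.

0.7037

Take TP from the diagonal, FP from the rest of the 'C' prediction marginal, FN from the rest of the 'C' actual marginal.
precision = TP/(TP+FP).
C: TP=19, FP=4+4=8 → 19/27 = 0.70370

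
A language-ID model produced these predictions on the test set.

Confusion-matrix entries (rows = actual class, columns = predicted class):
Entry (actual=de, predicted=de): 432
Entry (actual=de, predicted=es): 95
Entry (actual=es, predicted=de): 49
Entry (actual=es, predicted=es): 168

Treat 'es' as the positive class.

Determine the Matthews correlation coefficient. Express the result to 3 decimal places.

MCC = (TP·TN − FP·FN) / √((TP+FP)(TP+FN)(TN+FP)(TN+FN))
Numerator = 168·432 − 95·49 = 67921
Denominator = √(263·217·527·481) = √14466756577 = 120277.8308
MCC = 67921 / 120277.8308 = 0.565

0.565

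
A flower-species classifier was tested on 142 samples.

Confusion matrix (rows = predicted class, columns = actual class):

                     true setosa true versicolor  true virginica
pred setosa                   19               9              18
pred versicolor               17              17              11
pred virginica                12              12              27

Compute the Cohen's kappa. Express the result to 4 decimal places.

Observed agreement pₒ = trace/N = 63/142 = 0.44366
Expected agreement pₑ = Σ (rowᵢ·colᵢ)/N² = (48·46 + 38·45 + 56·51)/142² = 0.33595
κ = (pₒ − pₑ)/(1 − pₑ) = (0.44366 − 0.33595)/(1 − 0.33595) = 0.1622

0.1622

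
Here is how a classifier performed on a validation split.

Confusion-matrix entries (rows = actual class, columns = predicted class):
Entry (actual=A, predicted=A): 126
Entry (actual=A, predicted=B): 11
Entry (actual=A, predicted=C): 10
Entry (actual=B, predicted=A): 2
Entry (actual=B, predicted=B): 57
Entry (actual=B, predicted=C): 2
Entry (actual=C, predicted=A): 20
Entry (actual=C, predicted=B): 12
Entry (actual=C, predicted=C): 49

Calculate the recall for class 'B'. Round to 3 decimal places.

0.934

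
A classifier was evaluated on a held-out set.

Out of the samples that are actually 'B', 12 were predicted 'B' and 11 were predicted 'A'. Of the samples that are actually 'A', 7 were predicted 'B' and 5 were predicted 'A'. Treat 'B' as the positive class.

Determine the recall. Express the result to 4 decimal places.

Recall = TP/(TP+FN) = 12/(12+11) = 12/23 = 0.5217

0.5217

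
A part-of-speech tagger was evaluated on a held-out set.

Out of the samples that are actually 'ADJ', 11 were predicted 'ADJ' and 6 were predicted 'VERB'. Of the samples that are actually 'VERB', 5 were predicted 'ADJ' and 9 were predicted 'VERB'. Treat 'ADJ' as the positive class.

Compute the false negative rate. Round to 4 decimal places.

0.3529

FNR = FN/(FN+TP) = 6/(6+11) = 0.3529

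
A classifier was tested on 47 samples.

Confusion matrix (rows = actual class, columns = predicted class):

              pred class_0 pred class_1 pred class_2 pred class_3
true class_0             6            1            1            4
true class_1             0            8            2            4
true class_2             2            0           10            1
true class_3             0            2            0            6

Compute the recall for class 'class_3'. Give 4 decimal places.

0.7500

Take TP from the diagonal, FP from the rest of the 'class_3' prediction marginal, FN from the rest of the 'class_3' actual marginal.
recall = TP/(TP+FN).
class_3: TP=6, FN=0+2+0=2 → 6/8 = 0.75000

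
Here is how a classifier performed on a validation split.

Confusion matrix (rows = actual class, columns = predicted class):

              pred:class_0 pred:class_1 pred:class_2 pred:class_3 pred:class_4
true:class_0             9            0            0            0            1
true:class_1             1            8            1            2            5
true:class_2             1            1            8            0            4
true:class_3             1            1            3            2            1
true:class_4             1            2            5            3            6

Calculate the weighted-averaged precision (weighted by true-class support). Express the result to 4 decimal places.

0.5020

Per-class precision (TP/(TP+FP)):
  class_0: TP=9, FP=1+1+1+1=4 → 9/13 = 0.69231
  class_1: TP=8, FP=0+1+1+2=4 → 8/12 = 0.66667
  class_2: TP=8, FP=0+1+3+5=9 → 8/17 = 0.47059
  class_3: TP=2, FP=0+2+0+3=5 → 2/7 = 0.28571
  class_4: TP=6, FP=1+5+4+1=11 → 6/17 = 0.35294
Weighted-precision = Σ (supportᵢ/N)·precisionᵢ with N=66: (10/66)·0.69231 + (17/66)·0.66667 + (14/66)·0.47059 + (8/66)·0.28571 + (17/66)·0.35294 = 0.5020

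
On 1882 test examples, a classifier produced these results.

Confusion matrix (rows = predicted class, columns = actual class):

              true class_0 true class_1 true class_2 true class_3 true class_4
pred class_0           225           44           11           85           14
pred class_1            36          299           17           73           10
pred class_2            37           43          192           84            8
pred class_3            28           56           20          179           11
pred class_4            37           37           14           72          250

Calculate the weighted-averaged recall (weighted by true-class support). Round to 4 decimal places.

0.6084

Per-class recall (TP/(TP+FN)):
  class_0: TP=225, FN=36+37+28+37=138 → 225/363 = 0.61983
  class_1: TP=299, FN=44+43+56+37=180 → 299/479 = 0.62422
  class_2: TP=192, FN=11+17+20+14=62 → 192/254 = 0.75591
  class_3: TP=179, FN=85+73+84+72=314 → 179/493 = 0.36308
  class_4: TP=250, FN=14+10+8+11=43 → 250/293 = 0.85324
Weighted-recall = Σ (supportᵢ/N)·recallᵢ with N=1882: (363/1882)·0.61983 + (479/1882)·0.62422 + (254/1882)·0.75591 + (493/1882)·0.36308 + (293/1882)·0.85324 = 0.6084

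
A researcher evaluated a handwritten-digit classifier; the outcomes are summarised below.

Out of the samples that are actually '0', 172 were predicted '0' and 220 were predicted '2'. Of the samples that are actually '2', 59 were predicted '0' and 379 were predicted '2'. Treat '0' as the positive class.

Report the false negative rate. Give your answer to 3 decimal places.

FNR = FN/(FN+TP) = 220/(220+172) = 0.561

0.561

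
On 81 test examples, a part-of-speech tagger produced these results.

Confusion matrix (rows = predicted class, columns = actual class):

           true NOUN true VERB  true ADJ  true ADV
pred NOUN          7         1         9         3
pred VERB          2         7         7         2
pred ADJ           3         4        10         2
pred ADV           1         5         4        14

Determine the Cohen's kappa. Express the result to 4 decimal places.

0.2922

Observed agreement pₒ = trace/N = 38/81 = 0.46914
Expected agreement pₑ = Σ (rowᵢ·colᵢ)/N² = (13·20 + 17·18 + 30·19 + 21·24)/81² = 0.24996
κ = (pₒ − pₑ)/(1 − pₑ) = (0.46914 − 0.24996)/(1 − 0.24996) = 0.2922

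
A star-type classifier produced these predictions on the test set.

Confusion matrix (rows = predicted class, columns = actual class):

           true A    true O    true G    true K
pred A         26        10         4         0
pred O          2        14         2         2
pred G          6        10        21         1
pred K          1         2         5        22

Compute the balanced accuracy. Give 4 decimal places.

0.6670

Balanced accuracy = mean of per-class recall.
  A: recall = 26/35 = 0.74286
  O: recall = 14/36 = 0.38889
  G: recall = 21/32 = 0.65625
  K: recall = 22/25 = 0.88000
Mean = (0.74286 + 0.38889 + 0.65625 + 0.88000) / 4 = 0.6670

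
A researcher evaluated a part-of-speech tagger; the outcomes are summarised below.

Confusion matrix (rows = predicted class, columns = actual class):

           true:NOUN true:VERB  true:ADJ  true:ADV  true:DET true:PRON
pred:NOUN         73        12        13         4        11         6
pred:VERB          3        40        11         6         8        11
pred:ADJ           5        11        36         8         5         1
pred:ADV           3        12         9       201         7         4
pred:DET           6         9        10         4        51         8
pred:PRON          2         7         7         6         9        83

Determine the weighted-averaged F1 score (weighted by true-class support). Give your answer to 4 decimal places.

0.6833

Per-class F1 score (2·TP/(2·TP+FP+FN)):
  NOUN: TP=73, FP=12+13+4+11+6=46, FN=3+5+3+6+2=19 → 146/211 = 0.69194
  VERB: TP=40, FP=3+11+6+8+11=39, FN=12+11+12+9+7=51 → 80/170 = 0.47059
  ADJ: TP=36, FP=5+11+8+5+1=30, FN=13+11+9+10+7=50 → 72/152 = 0.47368
  ADV: TP=201, FP=3+12+9+7+4=35, FN=4+6+8+4+6=28 → 402/465 = 0.86452
  DET: TP=51, FP=6+9+10+4+8=37, FN=11+8+5+7+9=40 → 102/179 = 0.56983
  PRON: TP=83, FP=2+7+7+6+9=31, FN=6+11+1+4+8=30 → 166/227 = 0.73128
Weighted-F1 score = Σ (supportᵢ/N)·F1 scoreᵢ with N=702: (92/702)·0.69194 + (91/702)·0.47059 + (86/702)·0.47368 + (229/702)·0.86452 + (91/702)·0.56983 + (113/702)·0.73128 = 0.6833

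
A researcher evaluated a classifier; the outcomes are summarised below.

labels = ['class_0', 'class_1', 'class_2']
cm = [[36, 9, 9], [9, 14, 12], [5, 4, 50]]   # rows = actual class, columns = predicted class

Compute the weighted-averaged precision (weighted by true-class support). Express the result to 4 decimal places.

Per-class precision (TP/(TP+FP)):
  class_0: TP=36, FP=9+5=14 → 36/50 = 0.72000
  class_1: TP=14, FP=9+4=13 → 14/27 = 0.51852
  class_2: TP=50, FP=9+12=21 → 50/71 = 0.70423
Weighted-precision = Σ (supportᵢ/N)·precisionᵢ with N=148: (54/148)·0.72000 + (35/148)·0.51852 + (59/148)·0.70423 = 0.6661

0.6661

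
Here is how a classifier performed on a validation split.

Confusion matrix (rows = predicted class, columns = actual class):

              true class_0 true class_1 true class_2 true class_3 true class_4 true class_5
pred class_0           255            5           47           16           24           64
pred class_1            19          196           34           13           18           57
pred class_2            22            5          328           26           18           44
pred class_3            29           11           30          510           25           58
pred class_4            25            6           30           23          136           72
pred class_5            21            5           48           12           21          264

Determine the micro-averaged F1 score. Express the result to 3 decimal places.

0.671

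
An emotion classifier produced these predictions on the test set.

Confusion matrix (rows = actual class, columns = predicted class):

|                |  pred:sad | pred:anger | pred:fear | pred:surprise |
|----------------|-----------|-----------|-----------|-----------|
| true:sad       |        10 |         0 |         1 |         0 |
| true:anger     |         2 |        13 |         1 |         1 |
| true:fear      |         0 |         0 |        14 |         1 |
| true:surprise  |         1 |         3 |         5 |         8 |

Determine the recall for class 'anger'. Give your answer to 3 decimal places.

Treat 'anger' as positive and all other classes as negative.
recall = TP/(TP+FN).
anger: TP=13, FN=2+1+1=4 → 13/17 = 0.7647

0.765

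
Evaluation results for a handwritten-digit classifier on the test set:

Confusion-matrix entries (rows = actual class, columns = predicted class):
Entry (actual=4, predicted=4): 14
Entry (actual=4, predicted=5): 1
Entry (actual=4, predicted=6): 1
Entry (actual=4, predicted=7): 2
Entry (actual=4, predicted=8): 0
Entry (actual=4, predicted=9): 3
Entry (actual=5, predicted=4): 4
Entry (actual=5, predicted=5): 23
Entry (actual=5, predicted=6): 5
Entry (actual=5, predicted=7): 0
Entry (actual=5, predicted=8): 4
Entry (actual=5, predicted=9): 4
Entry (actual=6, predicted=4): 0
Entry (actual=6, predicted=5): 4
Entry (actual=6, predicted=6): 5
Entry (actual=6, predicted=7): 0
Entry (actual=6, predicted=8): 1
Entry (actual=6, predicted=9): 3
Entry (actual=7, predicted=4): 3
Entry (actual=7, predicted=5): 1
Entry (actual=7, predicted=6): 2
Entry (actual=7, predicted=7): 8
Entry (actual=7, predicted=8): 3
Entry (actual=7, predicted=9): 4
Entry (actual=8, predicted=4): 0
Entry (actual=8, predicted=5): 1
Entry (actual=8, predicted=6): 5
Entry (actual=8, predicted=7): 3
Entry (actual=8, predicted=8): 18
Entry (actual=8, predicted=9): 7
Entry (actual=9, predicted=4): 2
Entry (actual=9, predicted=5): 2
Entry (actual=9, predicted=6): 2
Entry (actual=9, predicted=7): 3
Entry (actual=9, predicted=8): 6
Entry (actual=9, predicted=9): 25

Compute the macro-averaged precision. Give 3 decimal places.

0.531

Per-class precision (TP/(TP+FP)):
  4: TP=14, FP=4+0+3+0+2=9 → 14/23 = 0.6087
  5: TP=23, FP=1+4+1+1+2=9 → 23/32 = 0.7188
  6: TP=5, FP=1+5+2+5+2=15 → 5/20 = 0.2500
  7: TP=8, FP=2+0+0+3+3=8 → 8/16 = 0.5000
  8: TP=18, FP=0+4+1+3+6=14 → 18/32 = 0.5625
  9: TP=25, FP=3+4+3+4+7=21 → 25/46 = 0.5435
Macro-precision = mean = (0.6087 + 0.7188 + 0.2500 + 0.5000 + 0.5625 + 0.5435) / 6 = 0.531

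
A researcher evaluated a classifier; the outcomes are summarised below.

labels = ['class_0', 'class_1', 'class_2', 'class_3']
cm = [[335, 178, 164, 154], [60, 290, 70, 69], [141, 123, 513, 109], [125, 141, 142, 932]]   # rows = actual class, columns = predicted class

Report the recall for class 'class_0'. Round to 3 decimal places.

One-vs-rest for 'class_0': TP = diagonal; FP = other classes predicted 'class_0'; FN = 'class_0' predicted as other.
recall = TP/(TP+FN).
class_0: TP=335, FN=178+164+154=496 → 335/831 = 0.4031

0.403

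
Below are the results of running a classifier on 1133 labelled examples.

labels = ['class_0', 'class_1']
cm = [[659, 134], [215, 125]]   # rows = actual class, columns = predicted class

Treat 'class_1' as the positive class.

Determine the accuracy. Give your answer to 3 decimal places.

Accuracy = (TP+TN)/N = (125+659)/1133 = 0.692

0.692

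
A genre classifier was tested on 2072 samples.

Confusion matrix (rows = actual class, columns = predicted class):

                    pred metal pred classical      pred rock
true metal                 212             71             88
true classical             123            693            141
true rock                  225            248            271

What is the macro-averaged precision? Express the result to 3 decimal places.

Per-class precision (TP/(TP+FP)):
  metal: TP=212, FP=123+225=348 → 212/560 = 0.3786
  classical: TP=693, FP=71+248=319 → 693/1012 = 0.6848
  rock: TP=271, FP=88+141=229 → 271/500 = 0.5420
Macro-precision = mean = (0.3786 + 0.6848 + 0.5420) / 3 = 0.535

0.535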